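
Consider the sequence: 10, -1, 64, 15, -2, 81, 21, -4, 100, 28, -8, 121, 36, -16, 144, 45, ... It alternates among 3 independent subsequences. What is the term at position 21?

196

Split by position mod 3: positions 1, 4, 7, … form one track, and each other residue class forms its own.
Track A: 10, 15, 21, 28, 36, 45 — the triangular numbers T_4, T_5, ….
Track B: -1, -2, -4, -8, -16 — multiplying by 2 each time.
Track C: 64, 81, 100, 121, 144 — perfect squares starting at 8².
Position 21 → track C, term 7 = 196.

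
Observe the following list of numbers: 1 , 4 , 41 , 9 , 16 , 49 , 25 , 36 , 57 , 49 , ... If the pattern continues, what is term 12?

65

The slot pattern repeats as AAB (period 3), so there are 2 interleaved tracks.
Track A: 1, 4, 9, 16, 25, 36, 49 — perfect squares starting at 1².
Track B: 41, 49, 57 — linear: a_n = 33 + 8·n.
Position 12 → track B, term 4 = 65.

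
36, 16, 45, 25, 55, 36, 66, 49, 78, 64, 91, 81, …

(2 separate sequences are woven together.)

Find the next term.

105

Positions 1, 3, 5, … form one subsequence and positions 2, 4, 6, … form another.
Stream A: 36, 45, 55, 66, 78, 91. Triangular numbers n(n+1)/2 for n = 8, 9, ….
Stream B: 16, 25, 36, 49, 64, 81. Consecutive squares n² from n = 4.
Position 13 falls in stream A as its term 7, giving 105.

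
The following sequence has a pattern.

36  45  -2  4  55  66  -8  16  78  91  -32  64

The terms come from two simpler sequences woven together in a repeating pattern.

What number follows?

The slot pattern repeats as AABB (period 4), so there are 2 interleaved tracks.
Track A: 36, 45, 55, 66, 78, 91 (triangular numbers starting at T_8).
Track B: -2, 4, -8, 16, -32, 64 (geometric, ×-2 each step).
The 13th slot belongs to track A; its 7th term is 105.

105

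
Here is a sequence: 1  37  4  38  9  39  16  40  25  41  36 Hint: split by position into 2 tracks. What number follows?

42

Taking every 2nd term gives 2 separate tracks.
Track A is 1, 4, 9, 16, 25, 36, which is the squares 1², 2², 3², ….
Track B is 37, 38, 39, 40, 41, which is arithmetic, step +1.
The 12th slot belongs to track B; its 6th term is 42.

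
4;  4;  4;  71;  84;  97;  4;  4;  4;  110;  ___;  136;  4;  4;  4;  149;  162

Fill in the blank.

123

Reading positions in blocks of 6 reveals the pattern AAABBB — 2 tracks woven together.
Subsequence A = 4, 4, 4, 4, 4, 4, 4, 4, 4: always 4.
Subsequence B = 71, 84, 97, 110, ?, 136, 149, 162: adding 13 each time.
So the missing entry in subsequence B is 123.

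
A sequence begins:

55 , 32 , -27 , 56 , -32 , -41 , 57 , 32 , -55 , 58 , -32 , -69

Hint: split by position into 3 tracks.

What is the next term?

Read the sequence 3 terms at a time; column i is its own pattern.
Track A is 55, 56, 57, 58, which is adding 1 each time.
Track B is 32, -32, 32, -32, which is alternating ±32.
Track C is -27, -41, -55, -69, which is subtracting 14 each time.
Position 13 → track A, term 5 = 59.

59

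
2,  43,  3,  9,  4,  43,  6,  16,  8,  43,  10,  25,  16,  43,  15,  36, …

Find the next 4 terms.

32, 43, 21, 49

Read the sequence 4 terms at a time; column i is its own pattern.
Stream A: 2, 4, 8, 16 — powers of 2.
Stream B: 43, 43, 43, 43 — constant 43.
Stream C: 3, 6, 10, 15 — triangular numbers n(n+1)/2 for n = 2, 3, ….
Stream D: 9, 16, 25, 36 — consecutive squares n² from n = 3.
Term 17 comes from stream A (its 5th entry): 32.
The 18th slot belongs to stream B; its 5th term is 43.
Term 19 comes from stream C (its 5th entry): 21.
Term 20 comes from stream D (its 5th entry): 49.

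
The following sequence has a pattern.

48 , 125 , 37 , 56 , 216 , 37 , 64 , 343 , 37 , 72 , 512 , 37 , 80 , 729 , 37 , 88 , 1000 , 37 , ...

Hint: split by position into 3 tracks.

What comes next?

96

Split by position mod 3 into 3 tracks.
Subsequence A: 48, 56, 64, 72, 80, 88 — linear: a_n = 40 + 8·n.
Subsequence B: 125, 216, 343, 512, 729, 1000 — the cubes 5³, 6³, 7³, ….
Subsequence C: 37, 37, 37, 37, 37, 37 — the constant sequence 37.
Position 19 falls in subsequence A as its term 7, giving 96.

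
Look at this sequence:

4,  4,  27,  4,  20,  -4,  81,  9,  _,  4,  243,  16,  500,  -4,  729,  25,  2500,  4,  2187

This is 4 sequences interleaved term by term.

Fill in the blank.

100

Read the sequence 4 terms at a time; column i is its own pattern.
Stream A is 4, 20, ?, 500, 2500, which is geometric with ratio 5.
Stream B is 4, -4, 4, -4, 4, which is oscillating between 4 and -4.
Stream C is 27, 81, 243, 729, 2187, which is powers 3^3, 3^4, 3^5, ….
Stream D is 4, 9, 16, 25, which is perfect squares starting at 2².
Stream A's pattern makes the blank 100.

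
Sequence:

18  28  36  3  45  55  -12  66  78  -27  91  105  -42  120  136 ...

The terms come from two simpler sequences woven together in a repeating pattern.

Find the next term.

Reading positions in blocks of 3 reveals the pattern ABB — 2 tracks woven together.
Subsequence A: 18, 3, -12, -27, -42 (subtracting 15 each time).
Subsequence B: 28, 36, 45, 55, 66, 78, 91, 105, 120, 136 (the triangular numbers T_7, T_8, …).
Position 16 → subsequence A, term 6 = -57.

-57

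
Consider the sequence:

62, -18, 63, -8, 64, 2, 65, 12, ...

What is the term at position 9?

Odd-indexed and even-indexed terms follow separate rules.
Track A: 62, 63, 64, 65 (linear: a_n = 61 + n).
Track B: -18, -8, 2, 12 (linear: a_n = -28 + 10·n).
The 9th slot belongs to track A; its 5th term is 66.

66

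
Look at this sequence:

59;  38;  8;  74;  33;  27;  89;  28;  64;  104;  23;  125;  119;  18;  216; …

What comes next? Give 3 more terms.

Read the sequence 3 terms at a time; column i is its own pattern.
Track A: 59, 74, 89, 104, 119 — adding 15 each time.
Track B: 38, 33, 28, 23, 18 — arithmetic, step −5.
Track C: 8, 27, 64, 125, 216 — consecutive cubes n³ from n = 2.
Position 16 → track A, term 6 = 134.
Position 17 → track B, term 6 = 13.
Position 18 → track C, term 6 = 343.

134, 13, 343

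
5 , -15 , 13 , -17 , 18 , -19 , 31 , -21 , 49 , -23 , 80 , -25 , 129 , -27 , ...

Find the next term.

The terms cycle through 2 interleaved subsequences.
Stream A: 5, 13, 18, 31, 49, 80, 129 — Fibonacci-style (each term is the sum of the two before it).
Stream B: -15, -17, -19, -21, -23, -25, -27 — arithmetic, step −2.
Term 15 comes from stream A (its 8th entry): 209.

209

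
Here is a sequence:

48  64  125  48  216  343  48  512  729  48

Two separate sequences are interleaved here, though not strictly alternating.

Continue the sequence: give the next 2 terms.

The slot pattern repeats as ABB (period 3), so there are 2 interleaved tracks.
Track A: 48, 48, 48, 48. The constant sequence 48.
Track B: 64, 125, 216, 343, 512, 729. Consecutive cubes n³ from n = 4.
The 11th slot belongs to track B; its 7th term is 1000.
Term 12 comes from track B (its 8th entry): 1331.

1000, 1331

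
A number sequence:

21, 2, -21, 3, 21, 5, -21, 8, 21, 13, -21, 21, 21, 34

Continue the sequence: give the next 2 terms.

-21, 55

Split by position mod 2 into 2 tracks.
Stream A is 21, -21, 21, -21, 21, -21, 21, which is the oscillation 21·(−1)^(n+1).
Stream B is 2, 3, 5, 8, 13, 21, 34, which is a Fibonacci-like recurrence a_n = a_{n-1} + a_{n-2}.
Position 15 falls in stream A as its term 8, giving -21.
The 16th slot belongs to stream B; its 8th term is 55.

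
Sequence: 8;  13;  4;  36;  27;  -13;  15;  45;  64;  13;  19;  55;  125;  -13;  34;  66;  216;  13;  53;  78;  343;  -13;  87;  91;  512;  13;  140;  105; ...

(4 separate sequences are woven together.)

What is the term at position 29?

729

Taking every 4th term gives 4 separate tracks.
Stream A is 8, 27, 64, 125, 216, 343, 512, which is perfect cubes starting at 2³.
Stream B is 13, -13, 13, -13, 13, -13, 13, which is the oscillation 13·(−1)^(n+1).
Stream C is 4, 15, 19, 34, 53, 87, 140, which is each term equals the sum of the previous two.
Stream D is 36, 45, 55, 66, 78, 91, 105, which is triangular numbers starting at T_8.
Position 29 falls in stream A as its term 8, giving 729.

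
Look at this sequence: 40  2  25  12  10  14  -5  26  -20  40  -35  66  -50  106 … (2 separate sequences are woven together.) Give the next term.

-65

The terms cycle through 2 interleaved subsequences.
Stream A: 40, 25, 10, -5, -20, -35, -50 (subtracting 15 each time).
Stream B: 2, 12, 14, 26, 40, 66, 106 (Fibonacci-style (each term is the sum of the two before it)).
Position 15 → stream A, term 8 = -65.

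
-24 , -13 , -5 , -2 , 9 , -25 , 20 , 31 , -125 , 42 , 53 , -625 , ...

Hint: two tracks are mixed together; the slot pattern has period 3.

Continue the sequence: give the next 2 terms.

Reading positions in blocks of 3 reveals the pattern AAB — 2 tracks woven together.
Track A is -24, -13, -2, 9, 20, 31, 42, 53, which is linear: a_n = -35 + 11·n.
Track B is -5, -25, -125, -625, which is multiplying by 5 each time.
Position 13 → track A, term 9 = 64.
Position 14 → track A, term 10 = 75.

64, 75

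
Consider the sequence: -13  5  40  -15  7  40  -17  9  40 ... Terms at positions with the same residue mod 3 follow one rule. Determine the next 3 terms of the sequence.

-19, 11, 40

Read the sequence 3 terms at a time; column i is its own pattern.
Subsequence A is -13, -15, -17, which is arithmetic with common difference −2.
Subsequence B is 5, 7, 9, which is linear: a_n = 3 + 2·n.
Subsequence C is 40, 40, 40, which is always 40.
Term 10 comes from subsequence A (its 4th entry): -19.
Position 11 falls in subsequence B as its term 4, giving 11.
Position 12 falls in subsequence C as its term 4, giving 40.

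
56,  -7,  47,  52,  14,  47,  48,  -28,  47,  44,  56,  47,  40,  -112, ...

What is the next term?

47

Read the sequence 3 terms at a time; column i is its own pattern.
Track A is 56, 52, 48, 44, 40, which is linear: a_n = 60 − 4·n.
Track B is -7, 14, -28, 56, -112, which is multiplying by -2 each time.
Track C is 47, 47, 47, 47, which is always 47.
The 15th slot belongs to track C; its 5th term is 47.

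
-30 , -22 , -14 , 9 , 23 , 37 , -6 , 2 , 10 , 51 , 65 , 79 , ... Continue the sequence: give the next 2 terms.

18, 26

The slot pattern repeats as AAABBB (period 6), so there are 2 interleaved tracks.
Subsequence A: -30, -22, -14, -6, 2, 10 — adding 8 each time.
Subsequence B: 9, 23, 37, 51, 65, 79 — arithmetic with common difference +14.
The 13th slot belongs to subsequence A; its 7th term is 18.
Position 14 → subsequence A, term 8 = 26.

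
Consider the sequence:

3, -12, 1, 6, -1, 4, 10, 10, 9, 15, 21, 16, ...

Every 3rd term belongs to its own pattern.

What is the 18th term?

36

Taking every 3rd term gives 3 separate tracks.
Stream A: 3, 6, 10, 15 — triangular numbers starting at T_2.
Stream B: -12, -1, 10, 21 — linear: a_n = -23 + 11·n.
Stream C: 1, 4, 9, 16 — consecutive squares n² from n = 1.
Term 18 comes from stream C (its 6th entry): 36.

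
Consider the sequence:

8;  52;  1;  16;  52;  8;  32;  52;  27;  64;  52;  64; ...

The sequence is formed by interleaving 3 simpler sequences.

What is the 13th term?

Split by position mod 3: positions 1, 4, 7, … form one track, and each other residue class forms its own.
Stream A is 8, 16, 32, 64, which is powers of 2.
Stream B is 52, 52, 52, 52, which is the constant sequence 52.
Stream C is 1, 8, 27, 64, which is the cubes 1³, 2³, 3³, ….
Position 13 → stream A, term 5 = 128.

128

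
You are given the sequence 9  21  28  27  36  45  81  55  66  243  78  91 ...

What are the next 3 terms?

729, 105, 120

Reading positions in blocks of 3 reveals the pattern ABB — 2 tracks woven together.
Stream A = 9, 27, 81, 243: successive powers of 3.
Stream B = 21, 28, 36, 45, 55, 66, 78, 91: the triangular numbers T_6, T_7, ….
Position 13 falls in stream A as its term 5, giving 729.
Position 14 → stream B, term 9 = 105.
Position 15 → stream B, term 10 = 120.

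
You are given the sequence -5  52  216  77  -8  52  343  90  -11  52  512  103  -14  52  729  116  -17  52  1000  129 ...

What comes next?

Split by position mod 4 into 4 tracks.
Track A is -5, -8, -11, -14, -17, which is arithmetic with common difference −3.
Track B is 52, 52, 52, 52, 52, which is constant 52.
Track C is 216, 343, 512, 729, 1000, which is consecutive cubes n³ from n = 6.
Track D is 77, 90, 103, 116, 129, which is arithmetic, step +13.
The 21st slot belongs to track A; its 6th term is -20.

-20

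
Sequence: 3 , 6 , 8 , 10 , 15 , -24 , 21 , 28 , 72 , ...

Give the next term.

36

Positions follow the repeating pattern AAB; grouping by letter gives 2 tracks.
Track A = 3, 6, 10, 15, 21, 28: triangular numbers starting at T_2.
Track B = 8, -24, 72: geometric, ×-3 each step.
Position 10 → track A, term 7 = 36.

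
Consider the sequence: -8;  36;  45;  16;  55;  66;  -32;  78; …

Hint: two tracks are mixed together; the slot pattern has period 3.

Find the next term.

Positions follow the repeating pattern ABB; grouping by letter gives 2 tracks.
Track A is -8, 16, -32, which is geometric with ratio -2.
Track B is 36, 45, 55, 66, 78, which is triangular numbers n(n+1)/2 for n = 8, 9, ….
Term 9 comes from track B (its 6th entry): 91.

91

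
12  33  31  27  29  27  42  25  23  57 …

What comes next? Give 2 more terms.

21, 19

The slot pattern repeats as ABB (period 3), so there are 2 interleaved tracks.
Stream A is 12, 27, 42, 57, which is adding 15 each time.
Stream B is 33, 31, 29, 27, 25, 23, which is arithmetic, step −2.
Position 11 falls in stream B as its term 7, giving 21.
Term 12 comes from stream B (its 8th entry): 19.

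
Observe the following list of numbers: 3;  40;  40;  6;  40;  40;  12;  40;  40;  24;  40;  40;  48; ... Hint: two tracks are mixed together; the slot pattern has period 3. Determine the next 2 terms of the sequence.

Positions follow the repeating pattern ABB; grouping by letter gives 2 tracks.
Track A: 3, 6, 12, 24, 48. Multiplying by 2 each time.
Track B: 40, 40, 40, 40, 40, 40, 40, 40. Constant 40.
Term 14 comes from track B (its 9th entry): 40.
Term 15 comes from track B (its 10th entry): 40.

40, 40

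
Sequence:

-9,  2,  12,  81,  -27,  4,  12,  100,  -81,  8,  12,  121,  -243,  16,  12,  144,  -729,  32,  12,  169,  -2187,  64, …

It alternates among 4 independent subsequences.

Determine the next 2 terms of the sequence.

12, 196

Read the sequence 4 terms at a time; column i is its own pattern.
Track A: -9, -27, -81, -243, -729, -2187 — a geometric progression (common ratio 3).
Track B: 2, 4, 8, 16, 32, 64 — powers 2^1, 2^2, 2^3, ….
Track C: 12, 12, 12, 12, 12 — always 12.
Track D: 81, 100, 121, 144, 169 — the squares 9², 10², 11², ….
The 23rd slot belongs to track C; its 6th term is 12.
Position 24 falls in track D as its term 6, giving 196.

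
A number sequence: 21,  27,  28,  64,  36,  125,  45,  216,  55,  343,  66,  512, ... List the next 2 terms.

Positions 1, 3, 5, … form one subsequence and positions 2, 4, 6, … form another.
Stream A is 21, 28, 36, 45, 55, 66, which is triangular numbers starting at T_6.
Stream B is 27, 64, 125, 216, 343, 512, which is the cubes 3³, 4³, 5³, ….
Position 13 falls in stream A as its term 7, giving 78.
The 14th slot belongs to stream B; its 7th term is 729.

78, 729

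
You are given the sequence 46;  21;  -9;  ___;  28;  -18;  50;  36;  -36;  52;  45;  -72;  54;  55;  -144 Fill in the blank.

Split by position mod 3: positions 1, 4, 7, … form one track, and each other residue class forms its own.
Track A: 46, ?, 50, 52, 54. Arithmetic with common difference +2.
Track B: 21, 28, 36, 45, 55. The triangular numbers T_6, T_7, ….
Track C: -9, -18, -36, -72, -144. A geometric progression (common ratio 2).
So the missing entry in track A is 48.

48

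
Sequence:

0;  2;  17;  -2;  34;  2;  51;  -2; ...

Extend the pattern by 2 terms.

68, 2

Split by position mod 2 into 2 tracks.
Stream A: 0, 17, 34, 51. Linear: a_n = -17 + 17·n.
Stream B: 2, -2, 2, -2. Oscillating between 2 and -2.
Position 9 falls in stream A as its term 5, giving 68.
Term 10 comes from stream B (its 5th entry): 2.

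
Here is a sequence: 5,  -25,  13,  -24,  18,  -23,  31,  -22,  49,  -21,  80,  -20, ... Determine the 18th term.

-17

The terms cycle through 2 interleaved subsequences.
Track A is 5, 13, 18, 31, 49, 80, which is Fibonacci-style (each term is the sum of the two before it).
Track B is -25, -24, -23, -22, -21, -20, which is linear: a_n = -26 + n.
Term 18 comes from track B (its 9th entry): -17.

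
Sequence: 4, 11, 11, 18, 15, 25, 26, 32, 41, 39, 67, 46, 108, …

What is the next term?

Taking every 2nd term gives 2 separate tracks.
Subsequence A = 4, 11, 15, 26, 41, 67, 108: Fibonacci-style (each term is the sum of the two before it).
Subsequence B = 11, 18, 25, 32, 39, 46: linear: a_n = 4 + 7·n.
The 14th slot belongs to subsequence B; its 7th term is 53.

53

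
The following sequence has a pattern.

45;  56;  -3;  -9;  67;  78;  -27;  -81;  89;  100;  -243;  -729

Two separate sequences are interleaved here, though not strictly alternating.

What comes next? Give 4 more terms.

Positions follow the repeating pattern AABB; grouping by letter gives 2 tracks.
Track A = 45, 56, 67, 78, 89, 100: linear: a_n = 34 + 11·n.
Track B = -3, -9, -27, -81, -243, -729: a geometric progression (common ratio 3).
Position 13 falls in track A as its term 7, giving 111.
Position 14 falls in track A as its term 8, giving 122.
The 15th slot belongs to track B; its 7th term is -2187.
Position 16 falls in track B as its term 8, giving -6561.

111, 122, -2187, -6561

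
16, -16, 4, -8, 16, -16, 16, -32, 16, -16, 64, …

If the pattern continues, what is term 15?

256

Positions follow the repeating pattern AABB; grouping by letter gives 2 tracks.
Track A: 16, -16, 16, -16, 16, -16. The oscillation 16·(−1)^(n+1).
Track B: 4, -8, 16, -32, 64. Geometric with ratio -2.
Position 15 → track B, term 7 = 256.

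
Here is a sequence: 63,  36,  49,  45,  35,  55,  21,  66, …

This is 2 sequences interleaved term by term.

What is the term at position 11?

Positions 1, 3, 5, … form one subsequence and positions 2, 4, 6, … form another.
Track A is 63, 49, 35, 21, which is subtracting 14 each time.
Track B is 36, 45, 55, 66, which is triangular numbers n(n+1)/2 for n = 8, 9, ….
Position 11 falls in track A as its term 6, giving -7.

-7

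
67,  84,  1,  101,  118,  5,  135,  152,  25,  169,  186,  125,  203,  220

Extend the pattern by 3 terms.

625, 237, 254

Reading positions in blocks of 3 reveals the pattern AAB — 2 tracks woven together.
Subsequence A: 67, 84, 101, 118, 135, 152, 169, 186, 203, 220 (linear: a_n = 50 + 17·n).
Subsequence B: 1, 5, 25, 125 (powers of 5).
Position 15 → subsequence B, term 5 = 625.
Position 16 → subsequence A, term 11 = 237.
The 17th slot belongs to subsequence A; its 12th term is 254.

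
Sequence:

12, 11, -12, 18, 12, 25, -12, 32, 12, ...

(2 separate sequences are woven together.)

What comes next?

39

Positions 1, 3, 5, … form one subsequence and positions 2, 4, 6, … form another.
Track A: 12, -12, 12, -12, 12 — alternating ±12.
Track B: 11, 18, 25, 32 — arithmetic, step +7.
The 10th slot belongs to track B; its 5th term is 39.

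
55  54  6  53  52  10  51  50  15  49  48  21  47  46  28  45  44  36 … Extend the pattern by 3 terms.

The slot pattern repeats as AAB (period 3), so there are 2 interleaved tracks.
Subsequence A: 55, 54, 53, 52, 51, 50, 49, 48, 47, 46, 45, 44 (linear: a_n = 56 − n).
Subsequence B: 6, 10, 15, 21, 28, 36 (triangular numbers starting at T_3).
The 19th slot belongs to subsequence A; its 13th term is 43.
The 20th slot belongs to subsequence A; its 14th term is 42.
Position 21 falls in subsequence B as its term 7, giving 45.

43, 42, 45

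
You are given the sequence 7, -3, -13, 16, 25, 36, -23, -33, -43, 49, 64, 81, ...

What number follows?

Positions follow the repeating pattern AAABBB; grouping by letter gives 2 tracks.
Subsequence A: 7, -3, -13, -23, -33, -43. Linear: a_n = 17 − 10·n.
Subsequence B: 16, 25, 36, 49, 64, 81. The squares 4², 5², 6², ….
Position 13 → subsequence A, term 7 = -53.

-53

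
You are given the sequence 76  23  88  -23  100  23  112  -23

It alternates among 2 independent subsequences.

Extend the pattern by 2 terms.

124, 23

The terms cycle through 2 interleaved subsequences.
Track A: 76, 88, 100, 112 — adding 12 each time.
Track B: 23, -23, 23, -23 — oscillating between 23 and -23.
Term 9 comes from track A (its 5th entry): 124.
Term 10 comes from track B (its 5th entry): 23.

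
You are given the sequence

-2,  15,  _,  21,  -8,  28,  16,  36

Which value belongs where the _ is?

Split by position mod 2 into 2 tracks.
Subsequence A = -2, ?, -8, 16: multiplying by -2 each time.
Subsequence B = 15, 21, 28, 36: triangular numbers n(n+1)/2 for n = 5, 6, ….
So the missing entry in subsequence A is 4.

4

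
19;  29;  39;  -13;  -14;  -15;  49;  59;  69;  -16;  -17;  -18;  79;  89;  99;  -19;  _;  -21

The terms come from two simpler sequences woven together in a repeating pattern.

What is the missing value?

-20

The slot pattern repeats as AAABBB (period 6), so there are 2 interleaved tracks.
Track A: 19, 29, 39, 49, 59, 69, 79, 89, 99 — arithmetic, step +10.
Track B: -13, -14, -15, -16, -17, -18, -19, ?, -21 — arithmetic with common difference −1.
Filling track B at index 8 by its rule yields -20.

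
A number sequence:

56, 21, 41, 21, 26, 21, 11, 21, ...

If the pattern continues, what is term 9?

Taking every 2nd term gives 2 separate tracks.
Stream A = 56, 41, 26, 11: arithmetic with common difference −15.
Stream B = 21, 21, 21, 21: always 21.
Position 9 → stream A, term 5 = -4.

-4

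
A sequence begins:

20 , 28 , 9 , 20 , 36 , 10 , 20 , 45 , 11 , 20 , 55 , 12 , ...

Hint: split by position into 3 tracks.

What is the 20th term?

91

Read the sequence 3 terms at a time; column i is its own pattern.
Track A: 20, 20, 20, 20 (the constant sequence 20).
Track B: 28, 36, 45, 55 (the triangular numbers T_7, T_8, …).
Track C: 9, 10, 11, 12 (adding 1 each time).
Term 20 comes from track B (its 7th entry): 91.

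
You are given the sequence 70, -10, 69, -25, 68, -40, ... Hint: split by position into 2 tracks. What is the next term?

67

Odd-indexed and even-indexed terms follow separate rules.
Subsequence A: 70, 69, 68 — subtracting 1 each time.
Subsequence B: -10, -25, -40 — arithmetic with common difference −15.
Position 7 falls in subsequence A as its term 4, giving 67.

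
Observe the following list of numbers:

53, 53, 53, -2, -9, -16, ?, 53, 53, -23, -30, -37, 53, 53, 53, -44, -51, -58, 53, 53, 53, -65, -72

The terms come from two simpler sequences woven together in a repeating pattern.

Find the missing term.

53

Positions follow the repeating pattern AAABBB; grouping by letter gives 2 tracks.
Stream A: 53, 53, 53, ?, 53, 53, 53, 53, 53, 53, 53, 53 (the constant sequence 53).
Stream B: -2, -9, -16, -23, -30, -37, -44, -51, -58, -65, -72 (arithmetic with common difference −7).
Filling stream A at index 4 by its rule yields 53.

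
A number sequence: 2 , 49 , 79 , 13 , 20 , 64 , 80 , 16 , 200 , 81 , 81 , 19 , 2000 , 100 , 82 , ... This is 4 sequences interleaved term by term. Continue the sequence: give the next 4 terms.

22, 20000, 121, 83

Read the sequence 4 terms at a time; column i is its own pattern.
Stream A: 2, 20, 200, 2000 — a geometric progression (common ratio 10).
Stream B: 49, 64, 81, 100 — consecutive squares n² from n = 7.
Stream C: 79, 80, 81, 82 — linear: a_n = 78 + n.
Stream D: 13, 16, 19 — arithmetic with common difference +3.
The 16th slot belongs to stream D; its 4th term is 22.
The 17th slot belongs to stream A; its 5th term is 20000.
The 18th slot belongs to stream B; its 5th term is 121.
Position 19 → stream C, term 5 = 83.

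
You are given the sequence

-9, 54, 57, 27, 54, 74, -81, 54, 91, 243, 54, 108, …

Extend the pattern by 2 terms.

Split by position mod 3: positions 1, 4, 7, … form one track, and each other residue class forms its own.
Track A: -9, 27, -81, 243. Geometric with ratio -3.
Track B: 54, 54, 54, 54. Constant 54.
Track C: 57, 74, 91, 108. Arithmetic with common difference +17.
Term 13 comes from track A (its 5th entry): -729.
Position 14 → track B, term 5 = 54.

-729, 54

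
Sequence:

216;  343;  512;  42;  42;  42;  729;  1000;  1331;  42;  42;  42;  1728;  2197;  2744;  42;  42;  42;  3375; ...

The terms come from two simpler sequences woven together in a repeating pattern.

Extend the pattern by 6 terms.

4096, 4913, 42, 42, 42, 5832

Positions follow the repeating pattern AAABBB; grouping by letter gives 2 tracks.
Track A: 216, 343, 512, 729, 1000, 1331, 1728, 2197, 2744, 3375 (consecutive cubes n³ from n = 6).
Track B: 42, 42, 42, 42, 42, 42, 42, 42, 42 (always 42).
Position 20 falls in track A as its term 11, giving 4096.
Position 21 → track A, term 12 = 4913.
The 22nd slot belongs to track B; its 10th term is 42.
The 23rd slot belongs to track B; its 11th term is 42.
Position 24 falls in track B as its term 12, giving 42.
Position 25 falls in track A as its term 13, giving 5832.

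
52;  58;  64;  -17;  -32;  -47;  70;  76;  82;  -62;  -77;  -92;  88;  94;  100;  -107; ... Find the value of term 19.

Reading positions in blocks of 6 reveals the pattern AAABBB — 2 tracks woven together.
Subsequence A: 52, 58, 64, 70, 76, 82, 88, 94, 100. Linear: a_n = 46 + 6·n.
Subsequence B: -17, -32, -47, -62, -77, -92, -107. Linear: a_n = -2 − 15·n.
Position 19 → subsequence A, term 10 = 106.

106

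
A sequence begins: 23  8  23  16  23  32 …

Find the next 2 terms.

23, 64

Taking every 2nd term gives 2 separate tracks.
Stream A: 23, 23, 23 (constant 23).
Stream B: 8, 16, 32 (powers of 2).
Position 7 → stream A, term 4 = 23.
The 8th slot belongs to stream B; its 4th term is 64.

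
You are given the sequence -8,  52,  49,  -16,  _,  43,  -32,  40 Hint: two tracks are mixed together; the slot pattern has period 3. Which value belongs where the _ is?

46

Positions follow the repeating pattern ABB; grouping by letter gives 2 tracks.
Stream A: -8, -16, -32 (geometric with ratio 2).
Stream B: 52, 49, ?, 43, 40 (subtracting 3 each time).
The gap is stream B's term 3; the rule gives 46.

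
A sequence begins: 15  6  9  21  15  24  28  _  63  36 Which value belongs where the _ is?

The slot pattern repeats as ABB (period 3), so there are 2 interleaved tracks.
Stream A: 15, 21, 28, 36 — triangular numbers starting at T_5.
Stream B: 6, 9, 15, 24, ?, 63 — each term equals the sum of the previous two.
The gap is stream B's term 5; the rule gives 39.

39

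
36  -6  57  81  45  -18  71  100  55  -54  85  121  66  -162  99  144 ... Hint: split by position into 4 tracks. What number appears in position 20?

Taking every 4th term gives 4 separate tracks.
Subsequence A: 36, 45, 55, 66 — triangular numbers n(n+1)/2 for n = 8, 9, ….
Subsequence B: -6, -18, -54, -162 — multiplying by 3 each time.
Subsequence C: 57, 71, 85, 99 — arithmetic, step +14.
Subsequence D: 81, 100, 121, 144 — consecutive squares n² from n = 9.
Position 20 falls in subsequence D as its term 5, giving 169.

169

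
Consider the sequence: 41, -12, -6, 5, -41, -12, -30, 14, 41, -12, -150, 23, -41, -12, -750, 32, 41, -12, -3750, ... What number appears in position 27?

-93750

Split by position mod 4 into 4 tracks.
Subsequence A = 41, -41, 41, -41, 41: oscillating between 41 and -41.
Subsequence B = -12, -12, -12, -12, -12: constant -12.
Subsequence C = -6, -30, -150, -750, -3750: multiplying by 5 each time.
Subsequence D = 5, 14, 23, 32: linear: a_n = -4 + 9·n.
Position 27 → subsequence C, term 7 = -93750.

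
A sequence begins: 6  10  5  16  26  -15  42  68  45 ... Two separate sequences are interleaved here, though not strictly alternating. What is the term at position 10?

110

The slot pattern repeats as AAB (period 3), so there are 2 interleaved tracks.
Track A = 6, 10, 16, 26, 42, 68: each term equals the sum of the previous two.
Track B = 5, -15, 45: a geometric progression (common ratio -3).
Position 10 → track A, term 7 = 110.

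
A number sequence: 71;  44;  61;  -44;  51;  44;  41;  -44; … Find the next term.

31

Positions 1, 3, 5, … form one subsequence and positions 2, 4, 6, … form another.
Track A: 71, 61, 51, 41 (arithmetic, step −10).
Track B: 44, -44, 44, -44 (the oscillation 44·(−1)^(n+1)).
The 9th slot belongs to track A; its 5th term is 31.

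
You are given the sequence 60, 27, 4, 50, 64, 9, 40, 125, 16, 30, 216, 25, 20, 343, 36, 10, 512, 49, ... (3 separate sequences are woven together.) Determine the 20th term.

729

Read the sequence 3 terms at a time; column i is its own pattern.
Subsequence A: 60, 50, 40, 30, 20, 10. Subtracting 10 each time.
Subsequence B: 27, 64, 125, 216, 343, 512. Consecutive cubes n³ from n = 3.
Subsequence C: 4, 9, 16, 25, 36, 49. Perfect squares starting at 2².
Term 20 comes from subsequence B (its 7th entry): 729.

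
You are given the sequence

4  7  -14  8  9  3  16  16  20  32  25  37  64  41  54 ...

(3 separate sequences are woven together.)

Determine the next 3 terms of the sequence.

128, 66, 71

Taking every 3rd term gives 3 separate tracks.
Track A: 4, 8, 16, 32, 64 (successive powers of 2).
Track B: 7, 9, 16, 25, 41 (Fibonacci-style (each term is the sum of the two before it)).
Track C: -14, 3, 20, 37, 54 (arithmetic, step +17).
Position 16 → track A, term 6 = 128.
Term 17 comes from track B (its 6th entry): 66.
The 18th slot belongs to track C; its 6th term is 71.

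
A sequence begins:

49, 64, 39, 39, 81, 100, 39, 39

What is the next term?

Reading positions in blocks of 4 reveals the pattern AABB — 2 tracks woven together.
Track A = 49, 64, 81, 100: perfect squares starting at 7².
Track B = 39, 39, 39, 39: the constant sequence 39.
Position 9 falls in track A as its term 5, giving 121.

121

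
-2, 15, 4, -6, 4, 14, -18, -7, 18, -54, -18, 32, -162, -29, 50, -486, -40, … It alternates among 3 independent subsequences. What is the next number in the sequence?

82

Read the sequence 3 terms at a time; column i is its own pattern.
Track A: -2, -6, -18, -54, -162, -486. A geometric progression (common ratio 3).
Track B: 15, 4, -7, -18, -29, -40. Linear: a_n = 26 − 11·n.
Track C: 4, 14, 18, 32, 50. A Fibonacci-like recurrence a_n = a_{n-1} + a_{n-2}.
Position 18 falls in track C as its term 6, giving 82.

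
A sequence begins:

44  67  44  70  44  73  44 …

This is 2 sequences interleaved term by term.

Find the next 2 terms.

76, 44

Odd-indexed and even-indexed terms follow separate rules.
Subsequence A: 44, 44, 44, 44. The constant sequence 44.
Subsequence B: 67, 70, 73. Adding 3 each time.
The 8th slot belongs to subsequence B; its 4th term is 76.
Position 9 falls in subsequence A as its term 5, giving 44.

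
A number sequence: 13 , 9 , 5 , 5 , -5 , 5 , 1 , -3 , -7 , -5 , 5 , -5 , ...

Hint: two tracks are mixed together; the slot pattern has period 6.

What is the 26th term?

Positions follow the repeating pattern AAABBB; grouping by letter gives 2 tracks.
Stream A = 13, 9, 5, 1, -3, -7: arithmetic with common difference −4.
Stream B = 5, -5, 5, -5, 5, -5: alternating ±5.
The 26th slot belongs to stream A; its 14th term is -39.

-39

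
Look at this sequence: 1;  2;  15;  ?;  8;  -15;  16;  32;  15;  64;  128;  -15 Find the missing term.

Reading positions in blocks of 3 reveals the pattern AAB — 2 tracks woven together.
Track A: 1, 2, ?, 8, 16, 32, 64, 128 — powers of 2.
Track B: 15, -15, 15, -15 — oscillating between 15 and -15.
Filling track A at index 3 by its rule yields 4.

4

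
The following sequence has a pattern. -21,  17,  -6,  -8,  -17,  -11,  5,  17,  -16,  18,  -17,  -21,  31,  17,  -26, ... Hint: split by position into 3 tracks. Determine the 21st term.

-36

Read the sequence 3 terms at a time; column i is its own pattern.
Stream A is -21, -8, 5, 18, 31, which is arithmetic, step +13.
Stream B is 17, -17, 17, -17, 17, which is the oscillation 17·(−1)^(n+1).
Stream C is -6, -11, -16, -21, -26, which is arithmetic, step −5.
The 21st slot belongs to stream C; its 7th term is -36.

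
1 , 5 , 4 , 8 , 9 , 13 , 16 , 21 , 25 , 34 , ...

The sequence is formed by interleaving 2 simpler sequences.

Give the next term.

36

Taking every 2nd term gives 2 separate tracks.
Track A: 1, 4, 9, 16, 25 — perfect squares starting at 1².
Track B: 5, 8, 13, 21, 34 — Fibonacci-style (each term is the sum of the two before it).
Position 11 → track A, term 6 = 36.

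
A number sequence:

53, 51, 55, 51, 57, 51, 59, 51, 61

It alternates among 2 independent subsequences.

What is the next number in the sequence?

Taking every 2nd term gives 2 separate tracks.
Track A = 53, 55, 57, 59, 61: adding 2 each time.
Track B = 51, 51, 51, 51: the constant sequence 51.
Term 10 comes from track B (its 5th entry): 51.

51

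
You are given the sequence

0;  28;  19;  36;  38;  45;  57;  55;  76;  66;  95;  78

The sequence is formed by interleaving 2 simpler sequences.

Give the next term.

The terms cycle through 2 interleaved subsequences.
Stream A is 0, 19, 38, 57, 76, 95, which is arithmetic, step +19.
Stream B is 28, 36, 45, 55, 66, 78, which is the triangular numbers T_7, T_8, ….
Position 13 falls in stream A as its term 7, giving 114.

114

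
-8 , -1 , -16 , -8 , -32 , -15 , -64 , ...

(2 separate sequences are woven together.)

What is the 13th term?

-512

Taking every 2nd term gives 2 separate tracks.
Track A: -8, -16, -32, -64. Geometric, ×2 each step.
Track B: -1, -8, -15. Arithmetic with common difference −7.
Position 13 falls in track A as its term 7, giving -512.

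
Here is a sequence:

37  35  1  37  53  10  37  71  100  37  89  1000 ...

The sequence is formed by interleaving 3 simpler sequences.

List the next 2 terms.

Taking every 3rd term gives 3 separate tracks.
Stream A: 37, 37, 37, 37. Always 37.
Stream B: 35, 53, 71, 89. Arithmetic, step +18.
Stream C: 1, 10, 100, 1000. Powers of 10.
Position 13 falls in stream A as its term 5, giving 37.
Position 14 → stream B, term 5 = 107.

37, 107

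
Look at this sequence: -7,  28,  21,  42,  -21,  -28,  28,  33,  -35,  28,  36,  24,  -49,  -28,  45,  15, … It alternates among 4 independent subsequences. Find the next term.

Split by position mod 4: positions 1, 5, 9, … form one track, and each other residue class forms its own.
Track A is -7, -21, -35, -49, which is arithmetic with common difference −14.
Track B is 28, -28, 28, -28, which is oscillating between 28 and -28.
Track C is 21, 28, 36, 45, which is triangular numbers n(n+1)/2 for n = 6, 7, ….
Track D is 42, 33, 24, 15, which is linear: a_n = 51 − 9·n.
Position 17 → track A, term 5 = -63.

-63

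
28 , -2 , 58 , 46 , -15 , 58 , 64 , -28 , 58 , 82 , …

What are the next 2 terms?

Split by position mod 3 into 3 tracks.
Track A: 28, 46, 64, 82 (arithmetic with common difference +18).
Track B: -2, -15, -28 (arithmetic with common difference −13).
Track C: 58, 58, 58 (always 58).
Position 11 → track B, term 4 = -41.
Term 12 comes from track C (its 4th entry): 58.

-41, 58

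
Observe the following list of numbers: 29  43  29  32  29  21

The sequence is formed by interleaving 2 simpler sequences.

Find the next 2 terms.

29, 10

The terms cycle through 2 interleaved subsequences.
Track A is 29, 29, 29, which is always 29.
Track B is 43, 32, 21, which is arithmetic with common difference −11.
Position 7 → track A, term 4 = 29.
Position 8 → track B, term 4 = 10.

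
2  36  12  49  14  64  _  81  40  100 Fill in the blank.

Odd-indexed and even-indexed terms follow separate rules.
Subsequence A is 2, 12, 14, ?, 40, which is a Fibonacci-like recurrence a_n = a_{n-1} + a_{n-2}.
Subsequence B is 36, 49, 64, 81, 100, which is consecutive squares n² from n = 6.
Subsequence A's pattern makes the blank 26.

26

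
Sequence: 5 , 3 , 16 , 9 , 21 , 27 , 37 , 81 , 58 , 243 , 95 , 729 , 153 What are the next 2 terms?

2187, 248

Positions 1, 3, 5, … form one subsequence and positions 2, 4, 6, … form another.
Track A = 5, 16, 21, 37, 58, 95, 153: each term equals the sum of the previous two.
Track B = 3, 9, 27, 81, 243, 729: successive powers of 3.
The 14th slot belongs to track B; its 7th term is 2187.
Term 15 comes from track A (its 8th entry): 248.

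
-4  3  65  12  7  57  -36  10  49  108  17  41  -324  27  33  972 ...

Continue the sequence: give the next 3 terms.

Split by position mod 3: positions 1, 4, 7, … form one track, and each other residue class forms its own.
Track A: -4, 12, -36, 108, -324, 972. A geometric progression (common ratio -3).
Track B: 3, 7, 10, 17, 27. A Fibonacci-like recurrence a_n = a_{n-1} + a_{n-2}.
Track C: 65, 57, 49, 41, 33. Linear: a_n = 73 − 8·n.
Term 17 comes from track B (its 6th entry): 44.
Term 18 comes from track C (its 6th entry): 25.
Position 19 → track A, term 7 = -2916.

44, 25, -2916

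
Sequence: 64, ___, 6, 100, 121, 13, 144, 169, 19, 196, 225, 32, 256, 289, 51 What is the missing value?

81

The slot pattern repeats as AAB (period 3), so there are 2 interleaved tracks.
Track A: 64, ?, 100, 121, 144, 169, 196, 225, 256, 289 (the squares 8², 9², 10², …).
Track B: 6, 13, 19, 32, 51 (Fibonacci-style (each term is the sum of the two before it)).
Filling track A at index 2 by its rule yields 81.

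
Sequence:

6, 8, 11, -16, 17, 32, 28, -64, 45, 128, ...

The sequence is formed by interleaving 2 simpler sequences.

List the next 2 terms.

Split by position mod 2 into 2 tracks.
Track A: 6, 11, 17, 28, 45. Each term equals the sum of the previous two.
Track B: 8, -16, 32, -64, 128. A geometric progression (common ratio -2).
Position 11 falls in track A as its term 6, giving 73.
Position 12 → track B, term 6 = -256.

73, -256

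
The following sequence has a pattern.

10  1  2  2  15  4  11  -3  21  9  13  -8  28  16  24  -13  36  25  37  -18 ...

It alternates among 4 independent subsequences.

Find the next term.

Split by position mod 4: positions 1, 5, 9, … form one track, and each other residue class forms its own.
Track A = 10, 15, 21, 28, 36: triangular numbers starting at T_4.
Track B = 1, 4, 9, 16, 25: consecutive squares n² from n = 1.
Track C = 2, 11, 13, 24, 37: Fibonacci-style (each term is the sum of the two before it).
Track D = 2, -3, -8, -13, -18: arithmetic with common difference −5.
The 21st slot belongs to track A; its 6th term is 45.

45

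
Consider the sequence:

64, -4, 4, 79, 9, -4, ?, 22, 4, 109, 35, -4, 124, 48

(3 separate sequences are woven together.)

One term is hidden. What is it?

Taking every 3rd term gives 3 separate tracks.
Subsequence A: 64, 79, ?, 109, 124 — arithmetic with common difference +15.
Subsequence B: -4, 9, 22, 35, 48 — adding 13 each time.
Subsequence C: 4, -4, 4, -4 — the oscillation 4·(−1)^(n+1).
Subsequence A's pattern makes the blank 94.

94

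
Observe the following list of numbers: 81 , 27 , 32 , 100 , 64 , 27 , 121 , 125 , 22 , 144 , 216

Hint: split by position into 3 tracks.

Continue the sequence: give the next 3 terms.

17, 169, 343

Taking every 3rd term gives 3 separate tracks.
Track A = 81, 100, 121, 144: the squares 9², 10², 11², ….
Track B = 27, 64, 125, 216: perfect cubes starting at 3³.
Track C = 32, 27, 22: subtracting 5 each time.
Term 12 comes from track C (its 4th entry): 17.
Term 13 comes from track A (its 5th entry): 169.
Term 14 comes from track B (its 5th entry): 343.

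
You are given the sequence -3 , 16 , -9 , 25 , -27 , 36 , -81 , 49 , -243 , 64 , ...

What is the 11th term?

Taking every 2nd term gives 2 separate tracks.
Track A: -3, -9, -27, -81, -243 — geometric with ratio 3.
Track B: 16, 25, 36, 49, 64 — perfect squares starting at 4².
The 11th slot belongs to track A; its 6th term is -729.

-729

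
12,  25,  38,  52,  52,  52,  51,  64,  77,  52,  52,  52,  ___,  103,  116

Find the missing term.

90

Reading positions in blocks of 6 reveals the pattern AAABBB — 2 tracks woven together.
Track A: 12, 25, 38, 51, 64, 77, ?, 103, 116. Linear: a_n = -1 + 13·n.
Track B: 52, 52, 52, 52, 52, 52. Always 52.
Track A's pattern makes the blank 90.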